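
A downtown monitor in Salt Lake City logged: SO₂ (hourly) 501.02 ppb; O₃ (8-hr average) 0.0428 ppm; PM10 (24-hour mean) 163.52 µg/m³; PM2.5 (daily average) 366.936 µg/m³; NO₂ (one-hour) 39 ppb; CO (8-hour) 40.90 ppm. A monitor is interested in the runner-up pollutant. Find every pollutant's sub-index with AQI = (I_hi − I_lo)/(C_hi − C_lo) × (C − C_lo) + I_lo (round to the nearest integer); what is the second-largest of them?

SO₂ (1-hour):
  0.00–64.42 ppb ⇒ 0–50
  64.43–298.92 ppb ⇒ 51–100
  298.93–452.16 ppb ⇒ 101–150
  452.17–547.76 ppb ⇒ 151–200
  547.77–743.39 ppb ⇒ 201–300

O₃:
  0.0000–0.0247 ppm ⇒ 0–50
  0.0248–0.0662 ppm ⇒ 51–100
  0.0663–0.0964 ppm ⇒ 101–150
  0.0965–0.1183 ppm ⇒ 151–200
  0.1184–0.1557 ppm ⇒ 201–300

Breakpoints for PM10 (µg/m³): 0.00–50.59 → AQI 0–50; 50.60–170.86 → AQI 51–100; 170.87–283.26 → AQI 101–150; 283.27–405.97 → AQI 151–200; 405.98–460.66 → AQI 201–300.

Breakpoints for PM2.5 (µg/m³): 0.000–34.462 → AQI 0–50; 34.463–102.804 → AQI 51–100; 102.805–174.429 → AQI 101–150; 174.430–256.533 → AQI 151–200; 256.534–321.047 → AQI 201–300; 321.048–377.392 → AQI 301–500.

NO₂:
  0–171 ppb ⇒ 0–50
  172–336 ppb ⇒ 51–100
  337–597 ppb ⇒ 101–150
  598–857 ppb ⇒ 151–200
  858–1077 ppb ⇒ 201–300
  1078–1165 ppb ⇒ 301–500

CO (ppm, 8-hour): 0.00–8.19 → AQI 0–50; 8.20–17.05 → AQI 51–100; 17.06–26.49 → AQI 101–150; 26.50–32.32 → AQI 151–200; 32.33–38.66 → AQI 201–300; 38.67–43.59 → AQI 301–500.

391

SO₂: row 452.17–547.76 (AQI 151–200). (200−151)·(501.02−452.17)/(547.76−452.17) + 151 = 49·48.85/95.59 + 151 ≈ 176.04 → 176.
O₃: 0.0428 lies in 0.0248–0.0662, so I_lo=51, I_hi=100, C_lo=0.0248, C_hi=0.0662.
(100−51)/(0.0662−0.0248) × (0.0428−0.0248) + 51 = 49/0.0414 × 0.0180 + 51 ≈ 72.30 → 72.
PM10: 163.52 ∈ [50.60, 170.86] ↔ index [51, 100].
51 + (163.52−50.60)·(100−51)/(170.86−50.60) = 51 + 112.92·49/120.26 ≈ 97.01, so AQI = 97.
PM2.5: 366.936 lies in 321.048–377.392, so I_lo=301, I_hi=500, C_lo=321.048, C_hi=377.392.
(500−301)/(377.392−321.048) × (366.936−321.048) + 301 = 199/56.344 × 45.888 + 301 ≈ 463.07 → 463.
NO₂: 39 lies in 0–171, so I_lo=0, I_hi=50, C_lo=0, C_hi=171.
(50−0)/(171−0) × (39−0) + 0 = 50/171 × 39 + 0 ≈ 11.40 → 11.
CO: row 38.67–43.59 (AQI 301–500). (500−301)·(40.90−38.67)/(43.59−38.67) + 301 = 199·2.23/4.92 + 301 ≈ 391.20 → 391.
Sub-indices: SO₂→176, O₃→72, PM10→97, PM2.5→463, NO₂→11, CO→391. Ranked high→low: 463, 391, 176, 97, 72, 11. Second-highest sub-index = 391.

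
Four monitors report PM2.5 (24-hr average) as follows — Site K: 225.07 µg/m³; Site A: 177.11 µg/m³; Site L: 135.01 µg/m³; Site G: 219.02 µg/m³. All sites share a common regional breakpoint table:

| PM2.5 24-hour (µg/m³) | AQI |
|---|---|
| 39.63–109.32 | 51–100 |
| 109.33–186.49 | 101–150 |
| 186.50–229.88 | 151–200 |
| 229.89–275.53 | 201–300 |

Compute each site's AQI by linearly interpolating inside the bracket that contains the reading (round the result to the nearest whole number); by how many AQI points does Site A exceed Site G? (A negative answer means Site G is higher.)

-44

Site K 225.07: bracket 186.50–229.88 → index 151–200; slope 49/43.38, offset 38.57.
AQI = 151 + 49/43.38·38.57 ≈ 194.57 ⇒ 195.
Site A: row 109.33–186.49 (AQI 101–150). (150−101)·(177.11−109.33)/(186.49−109.33) + 101 = 49·67.78/77.16 + 101 ≈ 144.04 → 144.
Site L: 135.01 lies in 109.33–186.49, so I_lo=101, I_hi=150, C_lo=109.33, C_hi=186.49.
(150−101)/(186.49−109.33) × (135.01−109.33) + 101 = 49/77.16 × 25.68 + 101 ≈ 117.31 → 117.
Site G: 219.02 ∈ [186.50, 229.88] ↔ index [151, 200].
151 + (219.02−186.50)·(200−151)/(229.88−186.50) = 151 + 32.52·49/43.38 ≈ 187.73, so AQI = 188.
AQIs: Site K=195, Site A=144, Site L=117, Site G=188. Site A (144) − Site G (188) = -44.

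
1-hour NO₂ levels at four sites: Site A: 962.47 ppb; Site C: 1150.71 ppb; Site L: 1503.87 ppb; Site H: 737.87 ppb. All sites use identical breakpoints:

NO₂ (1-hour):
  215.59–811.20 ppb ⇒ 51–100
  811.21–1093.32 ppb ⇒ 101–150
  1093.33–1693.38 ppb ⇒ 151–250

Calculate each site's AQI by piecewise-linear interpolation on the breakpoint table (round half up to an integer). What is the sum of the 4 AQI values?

600

Site A 962.47: bracket 811.21–1093.32 → index 101–150; slope 49/282.11, offset 151.26.
AQI = 101 + 49/282.11·151.26 ≈ 127.27 ⇒ 127.
Site C: 1150.71 ∈ [1093.33, 1693.38] ↔ index [151, 250].
151 + (1150.71−1093.33)·(250−151)/(1693.38−1093.33) = 151 + 57.38·99/600.05 ≈ 160.47, so AQI = 160.
Site L 1503.87: bracket 1093.33–1693.38 → index 151–250; slope 99/600.05, offset 410.54.
AQI = 151 + 99/600.05·410.54 ≈ 218.73 ⇒ 219.
Site H: 737.87 ∈ [215.59, 811.20] ↔ index [51, 100].
51 + (737.87−215.59)·(100−51)/(811.20−215.59) = 51 + 522.28·49/595.61 ≈ 93.97, so AQI = 94.
AQIs: Site A=127, Site C=160, Site L=219, Site H=94. Sum = 127 + 160 + 219 + 94 = 600.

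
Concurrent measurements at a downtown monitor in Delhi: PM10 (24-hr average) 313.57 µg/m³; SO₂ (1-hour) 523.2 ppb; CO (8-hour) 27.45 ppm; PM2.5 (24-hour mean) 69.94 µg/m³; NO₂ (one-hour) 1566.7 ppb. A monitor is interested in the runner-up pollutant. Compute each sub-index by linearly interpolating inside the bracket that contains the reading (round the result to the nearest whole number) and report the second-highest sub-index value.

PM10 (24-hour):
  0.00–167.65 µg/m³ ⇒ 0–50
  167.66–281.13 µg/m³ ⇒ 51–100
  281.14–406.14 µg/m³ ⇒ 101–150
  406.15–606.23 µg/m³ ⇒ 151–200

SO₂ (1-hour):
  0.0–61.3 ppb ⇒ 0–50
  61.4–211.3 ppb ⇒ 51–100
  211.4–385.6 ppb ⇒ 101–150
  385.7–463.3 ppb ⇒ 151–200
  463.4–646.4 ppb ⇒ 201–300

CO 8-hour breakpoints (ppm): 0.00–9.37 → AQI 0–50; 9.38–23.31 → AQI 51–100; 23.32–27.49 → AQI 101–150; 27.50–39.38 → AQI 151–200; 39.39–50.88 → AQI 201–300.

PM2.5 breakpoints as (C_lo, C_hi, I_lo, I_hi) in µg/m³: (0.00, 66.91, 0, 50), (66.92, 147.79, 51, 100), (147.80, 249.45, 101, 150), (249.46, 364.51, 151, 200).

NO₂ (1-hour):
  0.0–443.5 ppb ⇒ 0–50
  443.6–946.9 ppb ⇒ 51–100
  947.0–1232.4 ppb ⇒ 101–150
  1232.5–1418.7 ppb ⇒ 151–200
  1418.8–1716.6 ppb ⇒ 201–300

PM10: 313.57 lies in 281.14–406.14, so I_lo=101, I_hi=150, C_lo=281.14, C_hi=406.14.
(150−101)/(406.14−281.14) × (313.57−281.14) + 101 = 49/125.00 × 32.43 + 101 ≈ 113.71 → 114.
SO₂: 523.2 ∈ [463.4, 646.4] ↔ index [201, 300].
201 + (523.2−463.4)·(300−201)/(646.4−463.4) = 201 + 59.8·99/183.0 ≈ 233.35, so AQI = 233.
CO: row 23.32–27.49 (AQI 101–150). (150−101)·(27.45−23.32)/(27.49−23.32) + 101 = 49·4.13/4.17 + 101 ≈ 149.53 → 150.
PM2.5: 69.94 lies in 66.92–147.79, so I_lo=51, I_hi=100, C_lo=66.92, C_hi=147.79.
(100−51)/(147.79−66.92) × (69.94−66.92) + 51 = 49/80.87 × 3.02 + 51 ≈ 52.83 → 53.
NO₂: 1566.7 ∈ [1418.8, 1716.6] ↔ index [201, 300].
201 + (1566.7−1418.8)·(300−201)/(1716.6−1418.8) = 201 + 147.9·99/297.8 ≈ 250.17, so AQI = 250.
Sub-indices: PM10→114, SO₂→233, CO→150, PM2.5→53, NO₂→250. Ranked high→low: 250, 233, 150, 114, 53. Second-highest sub-index = 233.

233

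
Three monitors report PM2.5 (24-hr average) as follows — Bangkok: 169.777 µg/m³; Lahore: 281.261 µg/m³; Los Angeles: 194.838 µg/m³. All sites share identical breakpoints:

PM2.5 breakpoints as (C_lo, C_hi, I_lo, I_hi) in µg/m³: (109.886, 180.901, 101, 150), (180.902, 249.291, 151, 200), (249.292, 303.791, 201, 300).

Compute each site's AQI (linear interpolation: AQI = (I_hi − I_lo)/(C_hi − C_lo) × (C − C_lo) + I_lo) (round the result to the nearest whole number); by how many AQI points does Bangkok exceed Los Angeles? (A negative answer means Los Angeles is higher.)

Bangkok: 169.777 lies in 109.886–180.901, so I_lo=101, I_hi=150, C_lo=109.886, C_hi=180.901.
(150−101)/(180.901−109.886) × (169.777−109.886) + 101 = 49/71.015 × 59.891 + 101 ≈ 142.32 → 142.
Lahore: 281.261 ∈ [249.292, 303.791] ↔ index [201, 300].
201 + (281.261−249.292)·(300−201)/(303.791−249.292) = 201 + 31.969·99/54.499 ≈ 259.07, so AQI = 259.
Los Angeles: row 180.902–249.291 (AQI 151–200). (200−151)·(194.838−180.902)/(249.291−180.902) + 151 = 49·13.936/68.389 + 151 ≈ 160.98 → 161.
AQIs: Bangkok=142, Lahore=259, Los Angeles=161. Bangkok (142) − Los Angeles (161) = -19.

-19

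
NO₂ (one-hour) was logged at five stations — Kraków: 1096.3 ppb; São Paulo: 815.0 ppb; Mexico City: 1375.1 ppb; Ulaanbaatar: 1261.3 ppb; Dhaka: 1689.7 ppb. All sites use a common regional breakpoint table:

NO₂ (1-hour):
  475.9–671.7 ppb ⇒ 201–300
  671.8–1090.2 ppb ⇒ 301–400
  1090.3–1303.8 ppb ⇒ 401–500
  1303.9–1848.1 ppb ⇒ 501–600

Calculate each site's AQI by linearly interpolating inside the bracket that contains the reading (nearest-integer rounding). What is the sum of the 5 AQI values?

Kraków: 1096.3 lies in 1090.3–1303.8, so I_lo=401, I_hi=500, C_lo=1090.3, C_hi=1303.8.
(500−401)/(1303.8−1090.3) × (1096.3−1090.3) + 401 = 99/213.5 × 6.0 + 401 ≈ 403.78 → 404.
São Paulo: 815.0 lies in 671.8–1090.2, so I_lo=301, I_hi=400, C_lo=671.8, C_hi=1090.2.
(400−301)/(1090.2−671.8) × (815.0−671.8) + 301 = 99/418.4 × 143.2 + 301 ≈ 334.88 → 335.
Mexico City 1375.1: bracket 1303.9–1848.1 → index 501–600; slope 99/544.2, offset 71.2.
AQI = 501 + 99/544.2·71.2 ≈ 513.95 ⇒ 514.
Ulaanbaatar: 1261.3 ∈ [1090.3, 1303.8] ↔ index [401, 500].
401 + (1261.3−1090.3)·(500−401)/(1303.8−1090.3) = 401 + 171.0·99/213.5 ≈ 480.29, so AQI = 480.
Dhaka: 1689.7 lies in 1303.9–1848.1, so I_lo=501, I_hi=600, C_lo=1303.9, C_hi=1848.1.
(600−501)/(1848.1−1303.9) × (1689.7−1303.9) + 501 = 99/544.2 × 385.8 + 501 ≈ 571.18 → 571.
AQIs: Kraków=404, São Paulo=335, Mexico City=514, Ulaanbaatar=480, Dhaka=571. Sum = 404 + 335 + 514 + 480 + 571 = 2304.

2304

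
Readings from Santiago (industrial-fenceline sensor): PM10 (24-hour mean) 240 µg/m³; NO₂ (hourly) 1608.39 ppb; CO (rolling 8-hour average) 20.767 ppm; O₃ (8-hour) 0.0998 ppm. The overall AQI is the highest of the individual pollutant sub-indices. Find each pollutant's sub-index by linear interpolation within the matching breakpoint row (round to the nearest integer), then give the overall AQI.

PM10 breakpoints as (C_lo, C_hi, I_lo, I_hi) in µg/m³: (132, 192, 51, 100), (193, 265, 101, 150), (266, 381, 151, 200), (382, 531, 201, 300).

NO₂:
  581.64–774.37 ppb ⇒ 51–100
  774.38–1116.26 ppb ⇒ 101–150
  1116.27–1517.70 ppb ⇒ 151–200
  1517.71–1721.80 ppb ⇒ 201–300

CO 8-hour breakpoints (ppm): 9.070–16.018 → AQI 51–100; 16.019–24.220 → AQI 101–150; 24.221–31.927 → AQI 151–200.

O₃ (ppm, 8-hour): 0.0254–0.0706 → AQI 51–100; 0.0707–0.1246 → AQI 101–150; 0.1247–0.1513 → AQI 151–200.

245

PM10: 240 ∈ [193, 265] ↔ index [101, 150].
101 + (240−193)·(150−101)/(265−193) = 101 + 47·49/72 ≈ 132.99, so AQI = 133.
NO₂: 1608.39 ∈ [1517.71, 1721.80] ↔ index [201, 300].
201 + (1608.39−1517.71)·(300−201)/(1721.80−1517.71) = 201 + 90.68·99/204.09 ≈ 244.99, so AQI = 245.
CO 20.767: bracket 16.019–24.220 → index 101–150; slope 49/8.201, offset 4.748.
AQI = 101 + 49/8.201·4.748 ≈ 129.37 ⇒ 129.
O₃: 0.0998 ∈ [0.0707, 0.1246] ↔ index [101, 150].
101 + (0.0998−0.0707)·(150−101)/(0.1246−0.0707) = 101 + 0.0291·49/0.0539 ≈ 127.45, so AQI = 127.
Sub-indices: PM10→133, NO₂→245, CO→129, O₃→127. Overall AQI = max = 245; dominant pollutant is NO₂.
AQI 245: Very Unhealthy.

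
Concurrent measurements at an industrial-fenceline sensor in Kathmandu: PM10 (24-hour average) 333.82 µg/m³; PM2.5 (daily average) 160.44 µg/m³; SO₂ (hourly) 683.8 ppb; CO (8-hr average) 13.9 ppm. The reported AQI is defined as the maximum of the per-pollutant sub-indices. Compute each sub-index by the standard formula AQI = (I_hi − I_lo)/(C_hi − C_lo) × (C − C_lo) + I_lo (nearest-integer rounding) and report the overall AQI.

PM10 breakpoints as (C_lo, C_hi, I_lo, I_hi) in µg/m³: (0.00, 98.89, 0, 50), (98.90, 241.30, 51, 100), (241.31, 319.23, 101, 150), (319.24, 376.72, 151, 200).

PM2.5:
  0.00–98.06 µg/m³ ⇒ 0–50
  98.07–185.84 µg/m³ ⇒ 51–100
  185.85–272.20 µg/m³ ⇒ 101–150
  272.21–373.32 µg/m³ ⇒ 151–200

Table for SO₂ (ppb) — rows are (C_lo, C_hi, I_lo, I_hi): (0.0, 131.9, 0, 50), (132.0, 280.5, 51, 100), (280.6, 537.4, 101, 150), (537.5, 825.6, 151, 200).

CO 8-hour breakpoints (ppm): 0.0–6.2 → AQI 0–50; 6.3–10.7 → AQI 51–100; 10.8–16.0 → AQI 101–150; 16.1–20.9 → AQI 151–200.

PM10: 333.82 ∈ [319.24, 376.72] ↔ index [151, 200].
151 + (333.82−319.24)·(200−151)/(376.72−319.24) = 151 + 14.58·49/57.48 ≈ 163.43, so AQI = 163.
PM2.5: 160.44 lies in 98.07–185.84, so I_lo=51, I_hi=100, C_lo=98.07, C_hi=185.84.
(100−51)/(185.84−98.07) × (160.44−98.07) + 51 = 49/87.77 × 62.37 + 51 ≈ 85.82 → 86.
SO₂ 683.8: bracket 537.5–825.6 → index 151–200; slope 49/288.1, offset 146.3.
AQI = 151 + 49/288.1·146.3 ≈ 175.88 ⇒ 176.
CO: row 10.8–16.0 (AQI 101–150). (150−101)·(13.9−10.8)/(16.0−10.8) + 101 = 49·3.1/5.2 + 101 ≈ 130.21 → 130.
Sub-indices: PM10→163, PM2.5→86, SO₂→176, CO→130. Overall AQI = max = 176; dominant pollutant is SO₂.
AQI 176: Unhealthy.

176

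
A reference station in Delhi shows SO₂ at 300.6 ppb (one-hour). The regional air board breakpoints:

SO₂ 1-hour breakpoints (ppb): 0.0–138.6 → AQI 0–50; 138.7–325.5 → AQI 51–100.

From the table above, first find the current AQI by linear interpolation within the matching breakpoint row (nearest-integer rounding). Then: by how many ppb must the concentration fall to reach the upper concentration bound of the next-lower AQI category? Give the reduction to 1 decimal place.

SO₂ 300.6: bracket 138.7–325.5 → index 51–100; slope 49/186.8, offset 161.9.
AQI = 51 + 49/186.8·161.9 ≈ 93.47 ⇒ 93.
Current AQI 93 is in the Moderate range (51–100). The next-lower category tops out at AQI 50, whose upper concentration bound is 138.6 ppb.
Reduction needed = 300.6 − 138.6 = 162.0 ppb.

162.0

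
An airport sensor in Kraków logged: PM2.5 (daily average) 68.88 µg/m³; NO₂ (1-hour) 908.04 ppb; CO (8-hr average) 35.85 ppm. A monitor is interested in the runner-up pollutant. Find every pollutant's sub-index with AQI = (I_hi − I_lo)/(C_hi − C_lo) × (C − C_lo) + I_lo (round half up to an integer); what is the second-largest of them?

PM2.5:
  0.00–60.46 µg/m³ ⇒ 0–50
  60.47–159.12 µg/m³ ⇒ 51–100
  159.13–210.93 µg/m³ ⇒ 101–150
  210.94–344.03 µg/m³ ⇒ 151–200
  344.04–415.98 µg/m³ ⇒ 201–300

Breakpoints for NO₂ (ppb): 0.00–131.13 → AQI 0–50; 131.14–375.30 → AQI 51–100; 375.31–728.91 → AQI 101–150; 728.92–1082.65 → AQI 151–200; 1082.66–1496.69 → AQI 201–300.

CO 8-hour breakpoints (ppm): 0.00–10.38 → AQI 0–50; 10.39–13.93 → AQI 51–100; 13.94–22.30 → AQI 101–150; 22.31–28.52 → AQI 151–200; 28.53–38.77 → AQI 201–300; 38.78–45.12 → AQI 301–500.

176

PM2.5 68.88: bracket 60.47–159.12 → index 51–100; slope 49/98.65, offset 8.41.
AQI = 51 + 49/98.65·8.41 ≈ 55.18 ⇒ 55.
NO₂: row 728.92–1082.65 (AQI 151–200). (200−151)·(908.04−728.92)/(1082.65−728.92) + 151 = 49·179.12/353.73 + 151 ≈ 175.81 → 176.
CO 35.85: bracket 28.53–38.77 → index 201–300; slope 99/10.24, offset 7.32.
AQI = 201 + 99/10.24·7.32 ≈ 271.77 ⇒ 272.
Sub-indices: PM2.5→55, NO₂→176, CO→272. Ranked high→low: 272, 176, 55. Second-highest sub-index = 176.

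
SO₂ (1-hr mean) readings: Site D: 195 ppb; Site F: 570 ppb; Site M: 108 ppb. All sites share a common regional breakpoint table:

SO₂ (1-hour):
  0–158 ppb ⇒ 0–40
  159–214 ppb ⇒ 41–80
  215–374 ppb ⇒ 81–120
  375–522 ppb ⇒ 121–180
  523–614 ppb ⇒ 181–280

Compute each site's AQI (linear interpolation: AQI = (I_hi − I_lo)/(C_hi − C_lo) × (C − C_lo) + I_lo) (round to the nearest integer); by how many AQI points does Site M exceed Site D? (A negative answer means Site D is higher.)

Site D 195: bracket 159–214 → index 41–80; slope 39/55, offset 36.
AQI = 41 + 39/55·36 ≈ 66.53 ⇒ 67.
Site F: 570 lies in 523–614, so I_lo=181, I_hi=280, C_lo=523, C_hi=614.
(280−181)/(614−523) × (570−523) + 181 = 99/91 × 47 + 181 ≈ 232.13 → 232.
Site M: 108 lies in 0–158, so I_lo=0, I_hi=40, C_lo=0, C_hi=158.
(40−0)/(158−0) × (108−0) + 0 = 40/158 × 108 + 0 ≈ 27.34 → 27.
AQIs: Site D=67, Site F=232, Site M=27. Site M (27) − Site D (67) = -40.

-40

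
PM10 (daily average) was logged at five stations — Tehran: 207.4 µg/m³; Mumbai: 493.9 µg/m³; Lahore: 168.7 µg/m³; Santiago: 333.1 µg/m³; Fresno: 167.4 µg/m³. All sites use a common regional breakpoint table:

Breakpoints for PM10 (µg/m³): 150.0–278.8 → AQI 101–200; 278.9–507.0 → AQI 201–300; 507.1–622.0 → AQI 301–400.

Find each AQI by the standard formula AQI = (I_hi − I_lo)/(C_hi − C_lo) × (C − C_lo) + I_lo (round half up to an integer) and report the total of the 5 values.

Tehran 207.4: bracket 150.0–278.8 → index 101–200; slope 99/128.8, offset 57.4.
AQI = 101 + 99/128.8·57.4 ≈ 145.12 ⇒ 145.
Mumbai: row 278.9–507.0 (AQI 201–300). (300−201)·(493.9−278.9)/(507.0−278.9) + 201 = 99·215.0/228.1 + 201 ≈ 294.31 → 294.
Lahore: 168.7 lies in 150.0–278.8, so I_lo=101, I_hi=200, C_lo=150.0, C_hi=278.8.
(200−101)/(278.8−150.0) × (168.7−150.0) + 101 = 99/128.8 × 18.7 + 101 ≈ 115.37 → 115.
Santiago: 333.1 lies in 278.9–507.0, so I_lo=201, I_hi=300, C_lo=278.9, C_hi=507.0.
(300−201)/(507.0−278.9) × (333.1−278.9) + 201 = 99/228.1 × 54.2 + 201 ≈ 224.52 → 225.
Fresno: 167.4 ∈ [150.0, 278.8] ↔ index [101, 200].
101 + (167.4−150.0)·(200−101)/(278.8−150.0) = 101 + 17.4·99/128.8 ≈ 114.37, so AQI = 114.
AQIs: Tehran=145, Mumbai=294, Lahore=115, Santiago=225, Fresno=114. Sum = 145 + 294 + 115 + 225 + 114 = 893.

893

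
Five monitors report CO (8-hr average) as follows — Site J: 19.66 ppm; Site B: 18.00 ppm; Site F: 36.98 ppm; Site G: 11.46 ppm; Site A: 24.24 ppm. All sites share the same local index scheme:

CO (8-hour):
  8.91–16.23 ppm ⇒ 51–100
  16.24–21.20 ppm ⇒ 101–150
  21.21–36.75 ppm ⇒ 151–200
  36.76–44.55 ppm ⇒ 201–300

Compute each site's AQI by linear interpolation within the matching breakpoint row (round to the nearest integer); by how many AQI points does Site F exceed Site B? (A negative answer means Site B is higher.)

Site J: 19.66 lies in 16.24–21.20, so I_lo=101, I_hi=150, C_lo=16.24, C_hi=21.20.
(150−101)/(21.20−16.24) × (19.66−16.24) + 101 = 49/4.96 × 3.42 + 101 ≈ 134.79 → 135.
Site B: 18.00 lies in 16.24–21.20, so I_lo=101, I_hi=150, C_lo=16.24, C_hi=21.20.
(150−101)/(21.20−16.24) × (18.00−16.24) + 101 = 49/4.96 × 1.76 + 101 ≈ 118.39 → 118.
Site F 36.98: bracket 36.76–44.55 → index 201–300; slope 99/7.79, offset 0.22.
AQI = 201 + 99/7.79·0.22 ≈ 203.80 ⇒ 204.
Site G: 11.46 ∈ [8.91, 16.23] ↔ index [51, 100].
51 + (11.46−8.91)·(100−51)/(16.23−8.91) = 51 + 2.55·49/7.32 ≈ 68.07, so AQI = 68.
Site A: row 21.21–36.75 (AQI 151–200). (200−151)·(24.24−21.21)/(36.75−21.21) + 151 = 49·3.03/15.54 + 151 ≈ 160.55 → 161.
AQIs: Site J=135, Site B=118, Site F=204, Site G=68, Site A=161. Site F (204) − Site B (118) = 86.

86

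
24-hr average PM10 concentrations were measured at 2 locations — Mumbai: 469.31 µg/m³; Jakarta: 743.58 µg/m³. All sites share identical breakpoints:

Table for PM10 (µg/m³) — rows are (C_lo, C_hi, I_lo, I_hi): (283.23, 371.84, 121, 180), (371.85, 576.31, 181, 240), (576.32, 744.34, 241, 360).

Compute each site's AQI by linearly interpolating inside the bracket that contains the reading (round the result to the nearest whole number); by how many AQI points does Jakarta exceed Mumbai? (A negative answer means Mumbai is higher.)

Mumbai: 469.31 ∈ [371.85, 576.31] ↔ index [181, 240].
181 + (469.31−371.85)·(240−181)/(576.31−371.85) = 181 + 97.46·59/204.46 ≈ 209.12, so AQI = 209.
Jakarta: row 576.32–744.34 (AQI 241–360). (360−241)·(743.58−576.32)/(744.34−576.32) + 241 = 119·167.26/168.02 + 241 ≈ 359.46 → 359.
AQIs: Mumbai=209, Jakarta=359. Jakarta (359) − Mumbai (209) = 150.

150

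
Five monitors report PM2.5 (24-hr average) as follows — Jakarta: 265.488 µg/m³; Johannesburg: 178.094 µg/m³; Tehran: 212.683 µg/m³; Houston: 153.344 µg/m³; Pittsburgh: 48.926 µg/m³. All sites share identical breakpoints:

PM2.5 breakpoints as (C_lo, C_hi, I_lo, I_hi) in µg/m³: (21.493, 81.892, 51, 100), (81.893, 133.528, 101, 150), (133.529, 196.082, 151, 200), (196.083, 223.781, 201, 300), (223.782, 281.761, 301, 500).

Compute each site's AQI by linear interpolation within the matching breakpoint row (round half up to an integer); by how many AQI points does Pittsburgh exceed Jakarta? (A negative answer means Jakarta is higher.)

Jakarta 265.488: bracket 223.782–281.761 → index 301–500; slope 199/57.979, offset 41.706.
AQI = 301 + 199/57.979·41.706 ≈ 444.15 ⇒ 444.
Johannesburg: 178.094 ∈ [133.529, 196.082] ↔ index [151, 200].
151 + (178.094−133.529)·(200−151)/(196.082−133.529) = 151 + 44.565·49/62.553 ≈ 185.91, so AQI = 186.
Tehran: 212.683 lies in 196.083–223.781, so I_lo=201, I_hi=300, C_lo=196.083, C_hi=223.781.
(300−201)/(223.781−196.083) × (212.683−196.083) + 201 = 99/27.698 × 16.600 + 201 ≈ 260.33 → 260.
Houston: 153.344 ∈ [133.529, 196.082] ↔ index [151, 200].
151 + (153.344−133.529)·(200−151)/(196.082−133.529) = 151 + 19.815·49/62.553 ≈ 166.52, so AQI = 167.
Pittsburgh 48.926: bracket 21.493–81.892 → index 51–100; slope 49/60.399, offset 27.433.
AQI = 51 + 49/60.399·27.433 ≈ 73.26 ⇒ 73.
AQIs: Jakarta=444, Johannesburg=186, Tehran=260, Houston=167, Pittsburgh=73. Pittsburgh (73) − Jakarta (444) = -371.

-371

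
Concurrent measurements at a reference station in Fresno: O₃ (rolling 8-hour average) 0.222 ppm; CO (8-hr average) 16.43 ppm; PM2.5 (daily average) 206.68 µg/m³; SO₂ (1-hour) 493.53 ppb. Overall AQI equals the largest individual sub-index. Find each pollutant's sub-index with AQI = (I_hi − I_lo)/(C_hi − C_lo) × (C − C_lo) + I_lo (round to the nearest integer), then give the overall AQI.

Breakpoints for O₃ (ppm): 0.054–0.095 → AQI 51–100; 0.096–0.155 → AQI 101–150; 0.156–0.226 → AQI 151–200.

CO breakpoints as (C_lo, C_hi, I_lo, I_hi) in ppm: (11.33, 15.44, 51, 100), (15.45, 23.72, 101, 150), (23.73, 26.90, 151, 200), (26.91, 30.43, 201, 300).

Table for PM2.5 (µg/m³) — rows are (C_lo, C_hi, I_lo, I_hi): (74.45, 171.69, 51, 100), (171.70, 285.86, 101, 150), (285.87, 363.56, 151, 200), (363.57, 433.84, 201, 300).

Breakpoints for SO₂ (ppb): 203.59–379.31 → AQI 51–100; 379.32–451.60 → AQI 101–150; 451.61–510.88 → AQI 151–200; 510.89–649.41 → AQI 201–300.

197

O₃: 0.222 lies in 0.156–0.226, so I_lo=151, I_hi=200, C_lo=0.156, C_hi=0.226.
(200−151)/(0.226−0.156) × (0.222−0.156) + 151 = 49/0.070 × 0.066 + 151 ≈ 197.20 → 197.
CO: 16.43 ∈ [15.45, 23.72] ↔ index [101, 150].
101 + (16.43−15.45)·(150−101)/(23.72−15.45) = 101 + 0.98·49/8.27 ≈ 106.81, so AQI = 107.
PM2.5: 206.68 lies in 171.70–285.86, so I_lo=101, I_hi=150, C_lo=171.70, C_hi=285.86.
(150−101)/(285.86−171.70) × (206.68−171.70) + 101 = 49/114.16 × 34.98 + 101 ≈ 116.01 → 116.
SO₂ 493.53: bracket 451.61–510.88 → index 151–200; slope 49/59.27, offset 41.92.
AQI = 151 + 49/59.27·41.92 ≈ 185.66 ⇒ 186.
Sub-indices: O₃→197, CO→107, PM2.5→116, SO₂→186. Overall AQI = max = 197; dominant pollutant is O₃.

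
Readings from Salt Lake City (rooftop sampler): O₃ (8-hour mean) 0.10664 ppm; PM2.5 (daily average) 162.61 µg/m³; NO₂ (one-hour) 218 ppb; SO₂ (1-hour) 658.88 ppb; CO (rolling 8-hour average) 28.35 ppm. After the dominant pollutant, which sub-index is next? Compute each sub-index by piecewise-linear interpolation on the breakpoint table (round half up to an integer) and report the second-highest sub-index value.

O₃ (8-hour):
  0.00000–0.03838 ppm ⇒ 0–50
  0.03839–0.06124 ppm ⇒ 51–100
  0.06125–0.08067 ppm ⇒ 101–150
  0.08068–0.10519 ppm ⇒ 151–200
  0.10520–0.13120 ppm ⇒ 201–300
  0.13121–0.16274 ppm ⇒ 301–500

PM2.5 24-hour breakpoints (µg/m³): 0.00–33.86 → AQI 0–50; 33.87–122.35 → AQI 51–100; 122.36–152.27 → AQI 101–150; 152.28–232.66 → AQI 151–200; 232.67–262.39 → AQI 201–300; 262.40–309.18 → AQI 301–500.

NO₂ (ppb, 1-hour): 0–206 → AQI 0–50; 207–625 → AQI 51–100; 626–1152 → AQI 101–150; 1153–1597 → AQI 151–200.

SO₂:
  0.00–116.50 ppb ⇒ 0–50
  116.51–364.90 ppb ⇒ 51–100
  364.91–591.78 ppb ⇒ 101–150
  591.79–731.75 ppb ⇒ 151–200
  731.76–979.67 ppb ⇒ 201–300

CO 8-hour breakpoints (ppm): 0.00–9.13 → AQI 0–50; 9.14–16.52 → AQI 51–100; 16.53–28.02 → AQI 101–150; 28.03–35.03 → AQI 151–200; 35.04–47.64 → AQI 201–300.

O₃: row 0.10520–0.13120 (AQI 201–300). (300−201)·(0.10664−0.10520)/(0.13120−0.10520) + 201 = 99·0.00144/0.02600 + 201 ≈ 206.48 → 206.
PM2.5: 162.61 lies in 152.28–232.66, so I_lo=151, I_hi=200, C_lo=152.28, C_hi=232.66.
(200−151)/(232.66−152.28) × (162.61−152.28) + 151 = 49/80.38 × 10.33 + 151 ≈ 157.30 → 157.
NO₂: 218 ∈ [207, 625] ↔ index [51, 100].
51 + (218−207)·(100−51)/(625−207) = 51 + 11·49/418 ≈ 52.29, so AQI = 52.
SO₂: 658.88 ∈ [591.79, 731.75] ↔ index [151, 200].
151 + (658.88−591.79)·(200−151)/(731.75−591.79) = 151 + 67.09·49/139.96 ≈ 174.49, so AQI = 174.
CO: 28.35 lies in 28.03–35.03, so I_lo=151, I_hi=200, C_lo=28.03, C_hi=35.03.
(200−151)/(35.03−28.03) × (28.35−28.03) + 151 = 49/7.00 × 0.32 + 151 ≈ 153.24 → 153.
Sub-indices: O₃→206, PM2.5→157, NO₂→52, SO₂→174, CO→153. Ranked high→low: 206, 174, 157, 153, 52. Second-highest sub-index = 174.

174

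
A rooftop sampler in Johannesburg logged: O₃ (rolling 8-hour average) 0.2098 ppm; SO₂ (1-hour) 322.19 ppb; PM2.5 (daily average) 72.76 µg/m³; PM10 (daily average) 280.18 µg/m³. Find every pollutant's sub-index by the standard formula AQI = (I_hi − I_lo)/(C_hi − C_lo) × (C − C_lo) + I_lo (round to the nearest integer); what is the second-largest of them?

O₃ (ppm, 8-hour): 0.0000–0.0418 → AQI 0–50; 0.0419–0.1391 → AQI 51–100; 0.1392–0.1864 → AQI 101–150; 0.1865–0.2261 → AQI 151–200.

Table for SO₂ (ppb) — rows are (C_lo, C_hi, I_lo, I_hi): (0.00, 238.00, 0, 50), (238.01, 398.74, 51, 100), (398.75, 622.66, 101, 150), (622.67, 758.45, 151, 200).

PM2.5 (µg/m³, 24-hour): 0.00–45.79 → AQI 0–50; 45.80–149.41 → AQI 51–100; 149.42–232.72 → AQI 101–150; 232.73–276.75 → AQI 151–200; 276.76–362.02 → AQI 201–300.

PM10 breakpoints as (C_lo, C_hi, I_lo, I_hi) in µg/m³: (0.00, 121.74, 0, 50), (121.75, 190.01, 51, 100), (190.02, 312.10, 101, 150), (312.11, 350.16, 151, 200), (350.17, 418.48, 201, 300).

O₃: 0.2098 lies in 0.1865–0.2261, so I_lo=151, I_hi=200, C_lo=0.1865, C_hi=0.2261.
(200−151)/(0.2261−0.1865) × (0.2098−0.1865) + 151 = 49/0.0396 × 0.0233 + 151 ≈ 179.83 → 180.
SO₂: 322.19 lies in 238.01–398.74, so I_lo=51, I_hi=100, C_lo=238.01, C_hi=398.74.
(100−51)/(398.74−238.01) × (322.19−238.01) + 51 = 49/160.73 × 84.18 + 51 ≈ 76.66 → 77.
PM2.5: row 45.80–149.41 (AQI 51–100). (100−51)·(72.76−45.80)/(149.41−45.80) + 51 = 49·26.96/103.61 + 51 ≈ 63.75 → 64.
PM10: 280.18 lies in 190.02–312.10, so I_lo=101, I_hi=150, C_lo=190.02, C_hi=312.10.
(150−101)/(312.10−190.02) × (280.18−190.02) + 101 = 49/122.08 × 90.16 + 101 ≈ 137.19 → 137.
Sub-indices: O₃→180, SO₂→77, PM2.5→64, PM10→137. Ranked high→low: 180, 137, 77, 64. Second-highest sub-index = 137.

137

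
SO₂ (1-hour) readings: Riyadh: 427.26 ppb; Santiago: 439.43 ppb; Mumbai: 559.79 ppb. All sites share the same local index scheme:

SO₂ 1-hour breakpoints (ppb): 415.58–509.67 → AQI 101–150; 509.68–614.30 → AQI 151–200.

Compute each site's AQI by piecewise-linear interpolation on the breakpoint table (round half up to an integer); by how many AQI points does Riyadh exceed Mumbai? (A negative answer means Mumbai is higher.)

-67

Riyadh: 427.26 ∈ [415.58, 509.67] ↔ index [101, 150].
101 + (427.26−415.58)·(150−101)/(509.67−415.58) = 101 + 11.68·49/94.09 ≈ 107.08, so AQI = 107.
Santiago 439.43: bracket 415.58–509.67 → index 101–150; slope 49/94.09, offset 23.85.
AQI = 101 + 49/94.09·23.85 ≈ 113.42 ⇒ 113.
Mumbai: row 509.68–614.30 (AQI 151–200). (200−151)·(559.79−509.68)/(614.30−509.68) + 151 = 49·50.11/104.62 + 151 ≈ 174.47 → 174.
AQIs: Riyadh=107, Santiago=113, Mumbai=174. Riyadh (107) − Mumbai (174) = -67.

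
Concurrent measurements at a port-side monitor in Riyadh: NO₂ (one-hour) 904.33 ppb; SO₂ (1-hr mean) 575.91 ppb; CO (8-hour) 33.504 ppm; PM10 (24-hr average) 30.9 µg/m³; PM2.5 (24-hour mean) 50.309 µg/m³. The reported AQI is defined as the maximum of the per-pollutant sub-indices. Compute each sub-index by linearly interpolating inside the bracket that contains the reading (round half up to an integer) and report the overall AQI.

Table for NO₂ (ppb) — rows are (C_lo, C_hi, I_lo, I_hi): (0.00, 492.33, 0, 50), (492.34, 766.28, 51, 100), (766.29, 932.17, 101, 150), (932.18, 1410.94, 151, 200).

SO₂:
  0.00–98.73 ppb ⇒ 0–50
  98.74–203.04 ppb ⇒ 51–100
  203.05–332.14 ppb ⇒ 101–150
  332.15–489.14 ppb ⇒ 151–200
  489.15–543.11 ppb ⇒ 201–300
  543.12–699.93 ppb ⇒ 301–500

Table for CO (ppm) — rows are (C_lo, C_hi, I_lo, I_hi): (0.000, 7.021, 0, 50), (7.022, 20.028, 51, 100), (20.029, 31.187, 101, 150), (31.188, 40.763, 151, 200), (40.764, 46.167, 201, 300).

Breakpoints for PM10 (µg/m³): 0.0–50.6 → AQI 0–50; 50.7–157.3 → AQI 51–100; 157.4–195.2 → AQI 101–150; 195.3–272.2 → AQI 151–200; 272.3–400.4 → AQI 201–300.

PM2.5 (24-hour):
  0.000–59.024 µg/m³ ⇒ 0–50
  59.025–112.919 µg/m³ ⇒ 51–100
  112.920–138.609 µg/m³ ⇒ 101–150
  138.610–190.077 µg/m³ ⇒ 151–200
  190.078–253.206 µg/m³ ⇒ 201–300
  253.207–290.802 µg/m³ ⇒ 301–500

343

NO₂: 904.33 lies in 766.29–932.17, so I_lo=101, I_hi=150, C_lo=766.29, C_hi=932.17.
(150−101)/(932.17−766.29) × (904.33−766.29) + 101 = 49/165.88 × 138.04 + 101 ≈ 141.78 → 142.
SO₂ 575.91: bracket 543.12–699.93 → index 301–500; slope 199/156.81, offset 32.79.
AQI = 301 + 199/156.81·32.79 ≈ 342.61 ⇒ 343.
CO: row 31.188–40.763 (AQI 151–200). (200−151)·(33.504−31.188)/(40.763−31.188) + 151 = 49·2.316/9.575 + 151 ≈ 162.85 → 163.
PM10: 30.9 lies in 0.0–50.6, so I_lo=0, I_hi=50, C_lo=0.0, C_hi=50.6.
(50−0)/(50.6−0.0) × (30.9−0.0) + 0 = 50/50.6 × 30.9 + 0 ≈ 30.53 → 31.
PM2.5 50.309: bracket 0.000–59.024 → index 0–50; slope 50/59.024, offset 50.309.
AQI = 0 + 50/59.024·50.309 ≈ 42.62 ⇒ 43.
Sub-indices: NO₂→142, SO₂→343, CO→163, PM10→31, PM2.5→43. Overall AQI = max = 343; dominant pollutant is SO₂.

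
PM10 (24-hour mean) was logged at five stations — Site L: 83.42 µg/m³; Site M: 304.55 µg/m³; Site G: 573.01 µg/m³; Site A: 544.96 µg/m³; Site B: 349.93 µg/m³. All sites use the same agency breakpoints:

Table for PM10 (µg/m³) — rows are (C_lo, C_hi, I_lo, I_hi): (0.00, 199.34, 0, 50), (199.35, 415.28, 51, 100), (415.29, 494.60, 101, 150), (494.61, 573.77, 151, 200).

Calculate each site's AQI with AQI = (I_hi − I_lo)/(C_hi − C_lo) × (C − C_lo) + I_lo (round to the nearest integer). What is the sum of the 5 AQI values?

563

Site L: row 0.00–199.34 (AQI 0–50). (50−0)·(83.42−0.00)/(199.34−0.00) + 0 = 50·83.42/199.34 + 0 ≈ 20.92 → 21.
Site M: 304.55 lies in 199.35–415.28, so I_lo=51, I_hi=100, C_lo=199.35, C_hi=415.28.
(100−51)/(415.28−199.35) × (304.55−199.35) + 51 = 49/215.93 × 105.20 + 51 ≈ 74.87 → 75.
Site G: 573.01 lies in 494.61–573.77, so I_lo=151, I_hi=200, C_lo=494.61, C_hi=573.77.
(200−151)/(573.77−494.61) × (573.01−494.61) + 151 = 49/79.16 × 78.40 + 151 ≈ 199.53 → 200.
Site A: 544.96 lies in 494.61–573.77, so I_lo=151, I_hi=200, C_lo=494.61, C_hi=573.77.
(200−151)/(573.77−494.61) × (544.96−494.61) + 151 = 49/79.16 × 50.35 + 151 ≈ 182.17 → 182.
Site B 349.93: bracket 199.35–415.28 → index 51–100; slope 49/215.93, offset 150.58.
AQI = 51 + 49/215.93·150.58 ≈ 85.17 ⇒ 85.
AQIs: Site L=21, Site M=75, Site G=200, Site A=182, Site B=85. Sum = 21 + 75 + 200 + 182 + 85 = 563.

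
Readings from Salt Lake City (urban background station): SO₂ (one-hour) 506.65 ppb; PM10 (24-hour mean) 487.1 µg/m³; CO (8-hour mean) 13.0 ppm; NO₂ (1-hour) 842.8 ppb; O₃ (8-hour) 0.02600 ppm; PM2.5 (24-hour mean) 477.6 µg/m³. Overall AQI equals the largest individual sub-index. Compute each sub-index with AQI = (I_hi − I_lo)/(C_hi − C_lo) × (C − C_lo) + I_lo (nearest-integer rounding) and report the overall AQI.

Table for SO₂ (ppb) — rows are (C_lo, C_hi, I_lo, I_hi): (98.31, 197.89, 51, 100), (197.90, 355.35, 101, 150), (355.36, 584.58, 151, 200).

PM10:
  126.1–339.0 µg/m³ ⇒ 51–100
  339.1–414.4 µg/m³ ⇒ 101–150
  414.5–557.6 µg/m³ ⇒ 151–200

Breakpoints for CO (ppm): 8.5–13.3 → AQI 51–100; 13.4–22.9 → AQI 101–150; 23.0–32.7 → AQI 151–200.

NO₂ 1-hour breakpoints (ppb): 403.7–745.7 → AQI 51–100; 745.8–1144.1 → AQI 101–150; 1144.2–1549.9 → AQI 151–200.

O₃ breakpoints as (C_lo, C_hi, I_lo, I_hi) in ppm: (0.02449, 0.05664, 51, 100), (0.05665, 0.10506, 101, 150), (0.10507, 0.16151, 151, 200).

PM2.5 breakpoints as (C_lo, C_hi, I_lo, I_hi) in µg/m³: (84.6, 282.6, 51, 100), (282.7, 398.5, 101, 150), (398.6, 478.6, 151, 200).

SO₂ 506.65: bracket 355.36–584.58 → index 151–200; slope 49/229.22, offset 151.29.
AQI = 151 + 49/229.22·151.29 ≈ 183.34 ⇒ 183.
PM10: 487.1 ∈ [414.5, 557.6] ↔ index [151, 200].
151 + (487.1−414.5)·(200−151)/(557.6−414.5) = 151 + 72.6·49/143.1 ≈ 175.86, so AQI = 176.
CO 13.0: bracket 8.5–13.3 → index 51–100; slope 49/4.8, offset 4.5.
AQI = 51 + 49/4.8·4.5 ≈ 96.94 ⇒ 97.
NO₂: row 745.8–1144.1 (AQI 101–150). (150−101)·(842.8−745.8)/(1144.1−745.8) + 101 = 49·97.0/398.3 + 101 ≈ 112.93 → 113.
O₃: row 0.02449–0.05664 (AQI 51–100). (100−51)·(0.02600−0.02449)/(0.05664−0.02449) + 51 = 49·0.00151/0.03215 + 51 ≈ 53.30 → 53.
PM2.5: 477.6 ∈ [398.6, 478.6] ↔ index [151, 200].
151 + (477.6−398.6)·(200−151)/(478.6−398.6) = 151 + 79.0·49/80.0 ≈ 199.39, so AQI = 199.
Sub-indices: SO₂→183, PM10→176, CO→97, NO₂→113, O₃→53, PM2.5→199. Overall AQI = max = 199; dominant pollutant is PM2.5.

199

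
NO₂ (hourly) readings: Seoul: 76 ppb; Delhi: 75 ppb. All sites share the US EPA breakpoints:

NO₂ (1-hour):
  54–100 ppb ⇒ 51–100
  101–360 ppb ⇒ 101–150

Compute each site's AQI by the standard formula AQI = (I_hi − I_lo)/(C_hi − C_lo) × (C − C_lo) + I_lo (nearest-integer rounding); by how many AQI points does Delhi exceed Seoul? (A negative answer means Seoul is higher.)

-1

Seoul: row 54–100 (AQI 51–100). (100−51)·(76−54)/(100−54) + 51 = 49·22/46 + 51 ≈ 74.43 → 74.
Delhi 75: bracket 54–100 → index 51–100; slope 49/46, offset 21.
AQI = 51 + 49/46·21 ≈ 73.37 ⇒ 73.
AQIs: Seoul=74, Delhi=73. Delhi (73) − Seoul (74) = -1.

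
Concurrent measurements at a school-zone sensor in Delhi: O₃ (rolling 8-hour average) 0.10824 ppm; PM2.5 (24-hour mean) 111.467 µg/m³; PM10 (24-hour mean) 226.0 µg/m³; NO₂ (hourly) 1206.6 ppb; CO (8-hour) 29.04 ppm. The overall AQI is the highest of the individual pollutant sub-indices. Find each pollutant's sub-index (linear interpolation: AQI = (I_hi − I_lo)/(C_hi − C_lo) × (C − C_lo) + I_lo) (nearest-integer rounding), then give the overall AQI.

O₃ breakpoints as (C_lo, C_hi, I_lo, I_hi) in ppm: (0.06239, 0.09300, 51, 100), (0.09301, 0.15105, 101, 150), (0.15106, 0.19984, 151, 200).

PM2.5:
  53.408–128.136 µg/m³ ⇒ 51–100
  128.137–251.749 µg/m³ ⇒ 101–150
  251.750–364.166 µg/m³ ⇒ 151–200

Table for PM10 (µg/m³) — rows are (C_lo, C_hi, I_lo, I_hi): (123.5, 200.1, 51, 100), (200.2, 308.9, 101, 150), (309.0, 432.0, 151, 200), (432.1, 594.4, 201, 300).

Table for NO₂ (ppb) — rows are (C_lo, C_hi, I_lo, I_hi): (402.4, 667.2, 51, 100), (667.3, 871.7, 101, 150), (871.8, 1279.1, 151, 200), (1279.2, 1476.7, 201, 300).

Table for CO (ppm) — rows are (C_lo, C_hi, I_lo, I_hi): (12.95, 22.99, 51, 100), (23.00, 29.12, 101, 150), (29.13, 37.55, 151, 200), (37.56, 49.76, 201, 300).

O₃ 0.10824: bracket 0.09301–0.15105 → index 101–150; slope 49/0.05804, offset 0.01523.
AQI = 101 + 49/0.05804·0.01523 ≈ 113.86 ⇒ 114.
PM2.5: 111.467 lies in 53.408–128.136, so I_lo=51, I_hi=100, C_lo=53.408, C_hi=128.136.
(100−51)/(128.136−53.408) × (111.467−53.408) + 51 = 49/74.728 × 58.059 + 51 ≈ 89.07 → 89.
PM10: 226.0 lies in 200.2–308.9, so I_lo=101, I_hi=150, C_lo=200.2, C_hi=308.9.
(150−101)/(308.9−200.2) × (226.0−200.2) + 101 = 49/108.7 × 25.8 + 101 ≈ 112.63 → 113.
NO₂ 1206.6: bracket 871.8–1279.1 → index 151–200; slope 49/407.3, offset 334.8.
AQI = 151 + 49/407.3·334.8 ≈ 191.28 ⇒ 191.
CO: row 23.00–29.12 (AQI 101–150). (150−101)·(29.04−23.00)/(29.12−23.00) + 101 = 49·6.04/6.12 + 101 ≈ 149.36 → 149.
Sub-indices: O₃→114, PM2.5→89, PM10→113, NO₂→191, CO→149. Overall AQI = max = 191; dominant pollutant is NO₂.

191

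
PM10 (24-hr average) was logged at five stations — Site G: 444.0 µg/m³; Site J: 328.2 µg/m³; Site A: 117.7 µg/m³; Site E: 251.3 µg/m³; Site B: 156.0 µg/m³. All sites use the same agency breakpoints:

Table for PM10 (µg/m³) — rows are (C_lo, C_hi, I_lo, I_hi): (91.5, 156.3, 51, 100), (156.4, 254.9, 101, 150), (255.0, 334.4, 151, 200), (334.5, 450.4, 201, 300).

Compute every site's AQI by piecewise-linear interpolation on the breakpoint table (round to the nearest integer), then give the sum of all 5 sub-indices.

Site G: 444.0 ∈ [334.5, 450.4] ↔ index [201, 300].
201 + (444.0−334.5)·(300−201)/(450.4−334.5) = 201 + 109.5·99/115.9 ≈ 294.53, so AQI = 295.
Site J: 328.2 lies in 255.0–334.4, so I_lo=151, I_hi=200, C_lo=255.0, C_hi=334.4.
(200−151)/(334.4−255.0) × (328.2−255.0) + 151 = 49/79.4 × 73.2 + 151 ≈ 196.17 → 196.
Site A: row 91.5–156.3 (AQI 51–100). (100−51)·(117.7−91.5)/(156.3−91.5) + 51 = 49·26.2/64.8 + 51 ≈ 70.81 → 71.
Site E: row 156.4–254.9 (AQI 101–150). (150−101)·(251.3−156.4)/(254.9−156.4) + 101 = 49·94.9/98.5 + 101 ≈ 148.21 → 148.
Site B: 156.0 lies in 91.5–156.3, so I_lo=51, I_hi=100, C_lo=91.5, C_hi=156.3.
(100−51)/(156.3−91.5) × (156.0−91.5) + 51 = 49/64.8 × 64.5 + 51 ≈ 99.77 → 100.
AQIs: Site G=295, Site J=196, Site A=71, Site E=148, Site B=100. Sum = 295 + 196 + 71 + 148 + 100 = 810.

810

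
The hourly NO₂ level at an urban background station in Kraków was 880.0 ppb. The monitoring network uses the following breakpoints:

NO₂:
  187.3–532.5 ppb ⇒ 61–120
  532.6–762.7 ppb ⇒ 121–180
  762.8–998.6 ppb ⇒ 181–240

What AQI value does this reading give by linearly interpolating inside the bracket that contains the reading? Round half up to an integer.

210

NO₂ 880.0: bracket 762.8–998.6 → index 181–240; slope 59/235.8, offset 117.2.
AQI = 181 + 59/235.8·117.2 ≈ 210.32 ⇒ 210.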